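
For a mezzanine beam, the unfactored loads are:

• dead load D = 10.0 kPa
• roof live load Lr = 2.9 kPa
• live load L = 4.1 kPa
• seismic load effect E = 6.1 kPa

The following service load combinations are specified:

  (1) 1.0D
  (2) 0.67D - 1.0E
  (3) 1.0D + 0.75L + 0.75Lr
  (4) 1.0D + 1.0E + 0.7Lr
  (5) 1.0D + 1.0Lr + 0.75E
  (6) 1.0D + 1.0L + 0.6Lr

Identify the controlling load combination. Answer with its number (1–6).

Combination 4

(1) 1.0(10.0) = 10.00
(2) 0.67(10.0) - 1.0(6.1) = 0.60
(3) 1.0(10.0) + 0.75(4.1) + 0.75(2.9) = 15.25
(4) 1.0(10.0) + 1.0(6.1) + 0.7(2.9) = 18.13
(5) 1.0(10.0) + 1.0(2.9) + 0.75(6.1) = 17.48
(6) 1.0(10.0) + 1.0(4.1) + 0.6(2.9) = 15.84
The largest value is 18.13 kPa from combination 4.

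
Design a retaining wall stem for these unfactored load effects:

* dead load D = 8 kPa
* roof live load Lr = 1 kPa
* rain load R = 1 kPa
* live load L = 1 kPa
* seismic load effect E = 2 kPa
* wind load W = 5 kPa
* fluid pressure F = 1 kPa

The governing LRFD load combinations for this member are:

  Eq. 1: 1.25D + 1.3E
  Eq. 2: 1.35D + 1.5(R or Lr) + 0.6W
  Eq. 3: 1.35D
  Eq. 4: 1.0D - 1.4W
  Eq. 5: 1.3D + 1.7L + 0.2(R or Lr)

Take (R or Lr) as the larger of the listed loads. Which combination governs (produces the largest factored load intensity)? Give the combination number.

Combination 2

(R or Lr) → R = 1 kPa.
Eq. 1: 1.25(8) + 1.3(2) = 10.0 + 2.6 = 12.6
Eq. 2: 1.35(8) + 1.5(1) + 0.6(5) = 10.8 + 1.5 + 3.0 = 15.3
Eq. 3: 1.35(8) = 10.8
Eq. 4: 1.0(8) - 1.4(5) = 8.0 - 7.0 = 1.0
Eq. 5: 1.3(8) + 1.7(1) + 0.2(1) = 10.4 + 1.7 + 0.2 = 12.3
The largest value is 15.3 kPa from combination 2.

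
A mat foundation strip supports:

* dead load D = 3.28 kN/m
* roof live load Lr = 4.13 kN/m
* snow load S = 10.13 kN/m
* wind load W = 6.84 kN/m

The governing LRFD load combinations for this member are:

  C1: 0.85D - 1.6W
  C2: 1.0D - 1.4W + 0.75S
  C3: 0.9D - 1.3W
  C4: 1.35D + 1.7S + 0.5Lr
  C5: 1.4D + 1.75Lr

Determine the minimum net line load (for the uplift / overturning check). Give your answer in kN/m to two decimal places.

-8.16 kN/m

C1: 0.85(3.28) - 1.6(6.84) = -8.16
C2: 1.0(3.28) - 1.4(6.84) + 0.75(10.13) = 3.28 - 9.58 + 7.60 = 1.30
C3: 0.9(3.28) - 1.3(6.84) = 2.95 - 8.89 = -5.94
C4: 1.35(3.28) + 1.7(10.13) + 0.5(4.13) = 23.71
C5: 1.4(3.28) + 1.75(4.13) = 4.59 + 7.23 = 11.82
Combination 1 gives the minimum: -8.16 kN/m.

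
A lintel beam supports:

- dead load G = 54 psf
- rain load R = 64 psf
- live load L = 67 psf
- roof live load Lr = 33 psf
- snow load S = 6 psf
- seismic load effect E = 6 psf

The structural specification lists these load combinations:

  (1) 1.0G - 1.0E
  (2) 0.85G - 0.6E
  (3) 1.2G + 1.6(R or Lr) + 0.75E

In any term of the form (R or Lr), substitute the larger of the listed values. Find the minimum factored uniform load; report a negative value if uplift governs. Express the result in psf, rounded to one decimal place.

(R or Lr) → R = 64 psf.
(1) 1.0(54) - 1.0(6) = 48.0
(2) 0.85(54) - 0.6(6) = 42.3
(3) 1.2(54) + 1.6(64) + 0.75(6) = 171.7
Combination 2 gives the minimum: 42.3 psf.

42.3 psf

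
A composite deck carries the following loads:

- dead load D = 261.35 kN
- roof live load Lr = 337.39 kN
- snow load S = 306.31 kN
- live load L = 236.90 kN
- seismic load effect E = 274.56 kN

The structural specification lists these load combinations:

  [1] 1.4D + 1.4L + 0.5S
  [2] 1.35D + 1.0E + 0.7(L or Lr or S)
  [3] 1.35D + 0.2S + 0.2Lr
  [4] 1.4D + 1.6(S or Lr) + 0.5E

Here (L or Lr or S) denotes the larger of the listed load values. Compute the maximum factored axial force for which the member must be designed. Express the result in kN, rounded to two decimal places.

(L or Lr or S) → Lr = 337.39 kN; (S or Lr) → Lr = 337.39 kN.
[1] 1.4(261.35) + 1.4(236.90) + 0.5(306.31) = 365.89 + 331.66 + 153.16 = 850.71
[2] 1.35(261.35) + 1.0(274.56) + 0.7(337.39) = 863.56
[3] 1.35(261.35) + 0.2(306.31) + 0.2(337.39) = 352.82 + 61.26 + 67.48 = 481.56
[4] 1.4(261.35) + 1.6(337.39) + 0.5(274.56) = 365.89 + 539.82 + 137.28 = 1042.99
Maximum is from combination 4.

1042.99 kN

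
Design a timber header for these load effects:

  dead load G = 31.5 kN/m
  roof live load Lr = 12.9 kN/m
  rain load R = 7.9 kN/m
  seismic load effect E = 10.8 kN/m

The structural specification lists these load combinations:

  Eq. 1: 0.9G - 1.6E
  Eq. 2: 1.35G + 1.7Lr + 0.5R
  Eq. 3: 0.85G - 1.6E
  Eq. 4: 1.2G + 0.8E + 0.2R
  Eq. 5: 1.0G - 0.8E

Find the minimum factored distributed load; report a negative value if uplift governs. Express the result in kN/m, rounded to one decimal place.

Eq. 1: 0.9(31.5) - 1.6(10.8) = 11.1
Eq. 2: 1.35(31.5) + 1.7(12.9) + 0.5(7.9) = 68.4
Eq. 3: 0.85(31.5) - 1.6(10.8) = 9.5
Eq. 4: 1.2(31.5) + 0.8(10.8) + 0.2(7.9) = 48.0
Eq. 5: 1.0(31.5) - 0.8(10.8) = 22.9
Combination 3 gives the minimum: 9.5 kN/m.

9.5 kN/m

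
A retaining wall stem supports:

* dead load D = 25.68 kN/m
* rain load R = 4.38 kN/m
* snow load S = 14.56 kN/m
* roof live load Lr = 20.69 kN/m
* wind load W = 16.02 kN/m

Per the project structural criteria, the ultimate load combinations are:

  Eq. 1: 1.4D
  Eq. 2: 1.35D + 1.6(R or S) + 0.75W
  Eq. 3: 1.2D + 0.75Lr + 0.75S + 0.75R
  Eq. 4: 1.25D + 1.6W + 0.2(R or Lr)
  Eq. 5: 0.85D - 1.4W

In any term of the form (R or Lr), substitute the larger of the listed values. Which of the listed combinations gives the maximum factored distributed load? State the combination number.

Combination 2

(R or S) → S = 14.56 kN/m; (R or Lr) → Lr = 20.69 kN/m.
Eq. 1: 1.4(25.68) = 35.95
Eq. 2: 1.35(25.68) + 1.6(14.56) + 0.75(16.02) = 69.98
Eq. 3: 1.2(25.68) + 0.75(20.69) + 0.75(14.56) + 0.75(4.38) = 60.54
Eq. 4: 1.25(25.68) + 1.6(16.02) + 0.2(20.69) = 32.10 + 25.63 + 4.14 = 61.87
Eq. 5: 0.85(25.68) - 1.4(16.02) = 21.83 - 22.43 = -0.60
The largest value is 69.98 kN/m from combination 2.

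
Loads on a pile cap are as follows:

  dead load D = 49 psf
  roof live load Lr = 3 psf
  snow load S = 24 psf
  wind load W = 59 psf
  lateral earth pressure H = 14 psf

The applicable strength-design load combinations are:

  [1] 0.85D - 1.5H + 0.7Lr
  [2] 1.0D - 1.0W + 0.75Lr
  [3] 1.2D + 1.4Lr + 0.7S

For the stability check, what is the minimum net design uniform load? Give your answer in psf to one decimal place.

[1] 0.85(49) - 1.5(14) + 0.7(3) = 41.7 - 21.0 + 2.1 = 22.8
[2] 1.0(49) - 1.0(59) + 0.75(3) = -7.8
[3] 1.2(49) + 1.4(3) + 0.7(24) = 58.8 + 4.2 + 16.8 = 79.8
Combination 2 gives the minimum: -7.8 psf.

-7.8 psf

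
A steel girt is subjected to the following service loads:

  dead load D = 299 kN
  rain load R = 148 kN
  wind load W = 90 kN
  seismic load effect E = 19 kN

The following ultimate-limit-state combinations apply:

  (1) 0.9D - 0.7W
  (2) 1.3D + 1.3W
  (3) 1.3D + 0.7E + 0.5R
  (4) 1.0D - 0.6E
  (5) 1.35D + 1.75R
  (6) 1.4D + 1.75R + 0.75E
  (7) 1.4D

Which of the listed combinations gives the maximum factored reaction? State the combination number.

(1) 0.9(299) - 0.7(90) = 269.10 - 63.00 = 206.10
(2) 1.3(299) + 1.3(90) = 388.70 + 117.00 = 505.70
(3) 1.3(299) + 0.7(19) + 0.5(148) = 388.70 + 13.30 + 74.00 = 476.00
(4) 1.0(299) - 0.6(19) = 299.00 - 11.40 = 287.60
(5) 1.35(299) + 1.75(148) = 403.65 + 259.00 = 662.65
(6) 1.4(299) + 1.75(148) + 0.75(19) = 418.60 + 259.00 + 14.25 = 691.85
(7) 1.4(299) = 418.60
The largest value is 691.85 kN from combination 6.

Combination 6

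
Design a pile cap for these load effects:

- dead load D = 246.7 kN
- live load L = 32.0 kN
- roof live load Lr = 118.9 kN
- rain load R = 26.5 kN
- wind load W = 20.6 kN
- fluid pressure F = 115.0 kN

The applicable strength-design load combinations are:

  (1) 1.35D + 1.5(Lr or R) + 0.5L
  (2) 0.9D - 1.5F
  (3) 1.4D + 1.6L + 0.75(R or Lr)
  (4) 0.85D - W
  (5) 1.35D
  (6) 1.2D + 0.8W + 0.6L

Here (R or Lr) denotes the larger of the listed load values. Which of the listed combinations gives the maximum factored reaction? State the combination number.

(Lr or R) → Lr = 118.9 kN; (R or Lr) → Lr = 118.9 kN.
(1) 1.35(246.7) + 1.5(118.9) + 0.5(32.0) = 333.0 + 178.4 + 16.0 = 527.4
(2) 0.9(246.7) - 1.5(115.0) = 222.0 - 172.5 = 49.5
(3) 1.4(246.7) + 1.6(32.0) + 0.75(118.9) = 345.4 + 51.2 + 89.2 = 485.8
(4) 0.85(246.7) - 1.0(20.6) = 209.7 - 20.6 = 189.1
(5) 1.35(246.7) = 333.0
(6) 1.2(246.7) + 0.8(20.6) + 0.6(32.0) = 296.0 + 16.5 + 19.2 = 331.7
The largest value is 527.4 kN from combination 1.

Combination 1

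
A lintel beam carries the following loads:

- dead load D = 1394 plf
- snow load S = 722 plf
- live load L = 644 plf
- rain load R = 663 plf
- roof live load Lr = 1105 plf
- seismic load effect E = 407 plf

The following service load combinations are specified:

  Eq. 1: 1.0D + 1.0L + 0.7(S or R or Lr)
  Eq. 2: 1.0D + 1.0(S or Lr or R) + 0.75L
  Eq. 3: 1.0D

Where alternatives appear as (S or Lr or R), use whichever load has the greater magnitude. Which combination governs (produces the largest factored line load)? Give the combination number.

(S or R or Lr) → Lr = 1105 plf; (S or Lr or R) → Lr = 1105 plf.
Eq. 1: 1.0(1394) + 1.0(644) + 0.7(1105) = 1394.0 + 644.0 + 773.5 = 2811.5
Eq. 2: 1.0(1394) + 1.0(1105) + 0.75(644) = 1394.0 + 1105.0 + 483.0 = 2982.0
Eq. 3: 1.0(1394) = 1394.0
The largest value is 2982.0 plf from combination 2.

Combination 2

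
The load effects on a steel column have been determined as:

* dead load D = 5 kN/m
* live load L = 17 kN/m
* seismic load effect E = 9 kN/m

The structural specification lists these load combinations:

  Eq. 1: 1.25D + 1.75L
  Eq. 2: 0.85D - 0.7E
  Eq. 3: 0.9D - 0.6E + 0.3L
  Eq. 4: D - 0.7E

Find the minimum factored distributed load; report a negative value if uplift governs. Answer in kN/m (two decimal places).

-2.05 kN/m

Eq. 1: 1.25(5) + 1.75(17) = 6.25 + 29.75 = 36.00
Eq. 2: 0.85(5) - 0.7(9) = 4.25 - 6.30 = -2.05
Eq. 3: 0.9(5) - 0.6(9) + 0.3(17) = 4.50 - 5.40 + 5.10 = 4.20
Eq. 4: 1.0(5) - 0.7(9) = 5.00 - 6.30 = -1.30
Combination 2 gives the minimum: -2.05 kN/m.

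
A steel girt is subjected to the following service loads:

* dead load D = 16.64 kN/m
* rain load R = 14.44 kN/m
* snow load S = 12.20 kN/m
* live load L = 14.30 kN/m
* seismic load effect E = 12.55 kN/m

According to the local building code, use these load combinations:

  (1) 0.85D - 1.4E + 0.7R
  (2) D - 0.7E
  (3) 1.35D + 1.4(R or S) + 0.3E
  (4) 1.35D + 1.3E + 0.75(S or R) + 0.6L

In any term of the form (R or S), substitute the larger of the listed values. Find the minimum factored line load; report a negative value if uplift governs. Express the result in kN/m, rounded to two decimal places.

(R or S) → R = 14.44 kN/m; (S or R) → R = 14.44 kN/m.
(1) 0.85(16.64) - 1.4(12.55) + 0.7(14.44) = 14.14 - 17.57 + 10.11 = 6.68
(2) 1.0(16.64) - 0.7(12.55) = 7.86
(3) 1.35(16.64) + 1.4(14.44) + 0.3(12.55) = 22.46 + 20.22 + 3.77 = 46.45
(4) 1.35(16.64) + 1.3(12.55) + 0.75(14.44) + 0.6(14.30) = 22.46 + 16.32 + 10.83 + 8.58 = 58.19
Combination 1 gives the minimum: 6.68 kN/m.

6.68 kN/m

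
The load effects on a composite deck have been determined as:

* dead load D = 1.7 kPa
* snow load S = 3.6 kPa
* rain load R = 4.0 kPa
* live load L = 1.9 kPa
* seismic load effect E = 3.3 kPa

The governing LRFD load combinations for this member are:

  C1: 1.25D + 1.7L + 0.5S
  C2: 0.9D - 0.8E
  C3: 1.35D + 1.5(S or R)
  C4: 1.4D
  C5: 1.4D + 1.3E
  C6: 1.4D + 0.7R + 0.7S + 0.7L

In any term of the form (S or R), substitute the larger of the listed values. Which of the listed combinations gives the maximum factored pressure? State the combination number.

Combination 6

(S or R) → R = 4.0 kPa.
C1: 1.25(1.7) + 1.7(1.9) + 0.5(3.6) = 2.13 + 3.23 + 1.80 = 7.16
C2: 0.9(1.7) - 0.8(3.3) = 1.53 - 2.64 = -1.11
C3: 1.35(1.7) + 1.5(4.0) = 2.30 + 6.00 = 8.30
C4: 1.4(1.7) = 2.38
C5: 1.4(1.7) + 1.3(3.3) = 2.38 + 4.29 = 6.67
C6: 1.4(1.7) + 0.7(4.0) + 0.7(3.6) + 0.7(1.9) = 2.38 + 2.80 + 2.52 + 1.33 = 9.03
The largest value is 9.03 kPa from combination 6.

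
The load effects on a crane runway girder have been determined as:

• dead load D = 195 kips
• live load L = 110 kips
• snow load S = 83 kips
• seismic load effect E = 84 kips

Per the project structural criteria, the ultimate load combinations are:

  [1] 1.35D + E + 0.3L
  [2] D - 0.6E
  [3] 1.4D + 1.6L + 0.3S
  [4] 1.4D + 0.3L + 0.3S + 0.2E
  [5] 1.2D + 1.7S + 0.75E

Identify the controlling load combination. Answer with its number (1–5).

[1] 1.35(195) + 1.0(84) + 0.3(110) = 263.3 + 84.0 + 33.0 = 380.3
[2] 1.0(195) - 0.6(84) = 195.0 - 50.4 = 144.6
[3] 1.4(195) + 1.6(110) + 0.3(83) = 273.0 + 176.0 + 24.9 = 473.9
[4] 1.4(195) + 0.3(110) + 0.3(83) + 0.2(84) = 273.0 + 33.0 + 24.9 + 16.8 = 347.7
[5] 1.2(195) + 1.7(83) + 0.75(84) = 234.0 + 141.1 + 63.0 = 438.1
The largest value is 473.9 kips from combination 3.

Combination 3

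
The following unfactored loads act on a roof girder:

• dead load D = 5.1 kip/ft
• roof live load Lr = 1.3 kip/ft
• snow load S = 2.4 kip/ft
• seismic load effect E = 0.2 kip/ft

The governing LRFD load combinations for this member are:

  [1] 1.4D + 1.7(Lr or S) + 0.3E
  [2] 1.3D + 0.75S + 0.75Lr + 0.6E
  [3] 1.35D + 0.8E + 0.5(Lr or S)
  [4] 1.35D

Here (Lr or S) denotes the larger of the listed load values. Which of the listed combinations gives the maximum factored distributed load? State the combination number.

(Lr or S) → S = 2.4 kip/ft.
[1] 1.4(5.1) + 1.7(2.4) + 0.3(0.2) = 11.3
[2] 1.3(5.1) + 0.75(2.4) + 0.75(1.3) + 0.6(0.2) = 9.5
[3] 1.35(5.1) + 0.8(0.2) + 0.5(2.4) = 8.2
[4] 1.35(5.1) = 6.9
The largest value is 11.3 kip/ft from combination 1.

Combination 1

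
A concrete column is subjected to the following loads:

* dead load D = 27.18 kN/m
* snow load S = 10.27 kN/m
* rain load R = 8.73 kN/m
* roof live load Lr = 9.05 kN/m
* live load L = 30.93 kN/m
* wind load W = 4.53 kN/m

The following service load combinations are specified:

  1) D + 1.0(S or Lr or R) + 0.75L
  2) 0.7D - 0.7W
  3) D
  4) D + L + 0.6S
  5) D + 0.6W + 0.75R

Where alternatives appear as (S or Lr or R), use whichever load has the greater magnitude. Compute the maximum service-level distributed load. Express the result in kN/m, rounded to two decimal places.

(S or Lr or R) → S = 10.27 kN/m.
1) 1.0(27.18) + 1.0(10.27) + 0.75(30.93) = 60.65
2) 0.7(27.18) - 0.7(4.53) = 15.86
3) 1.0(27.18) = 27.18
4) 1.0(27.18) + 1.0(30.93) + 0.6(10.27) = 64.27
5) 1.0(27.18) + 0.6(4.53) + 0.75(8.73) = 36.45
Combination 4 governs: w = 64.27 kN/m.

64.27 kN/m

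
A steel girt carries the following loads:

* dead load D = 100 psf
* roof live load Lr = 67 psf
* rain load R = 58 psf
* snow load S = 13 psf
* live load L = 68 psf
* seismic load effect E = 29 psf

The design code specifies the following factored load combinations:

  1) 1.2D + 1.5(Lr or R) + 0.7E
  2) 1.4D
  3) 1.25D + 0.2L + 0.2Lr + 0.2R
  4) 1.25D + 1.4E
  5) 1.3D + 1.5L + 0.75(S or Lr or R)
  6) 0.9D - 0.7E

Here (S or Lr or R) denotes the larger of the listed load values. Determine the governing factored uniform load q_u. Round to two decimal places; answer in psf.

282.25 psf

(Lr or R) → Lr = 67 psf; (S or Lr or R) → Lr = 67 psf.
1) 1.2(100) + 1.5(67) + 0.7(29) = 240.80
2) 1.4(100) = 140.00
3) 1.25(100) + 0.2(68) + 0.2(67) + 0.2(58) = 163.60
4) 1.25(100) + 1.4(29) = 165.60
5) 1.3(100) + 1.5(68) + 0.75(67) = 282.25
6) 0.9(100) - 0.7(29) = 69.70
Combination 5 governs: q_u = 282.25 psf.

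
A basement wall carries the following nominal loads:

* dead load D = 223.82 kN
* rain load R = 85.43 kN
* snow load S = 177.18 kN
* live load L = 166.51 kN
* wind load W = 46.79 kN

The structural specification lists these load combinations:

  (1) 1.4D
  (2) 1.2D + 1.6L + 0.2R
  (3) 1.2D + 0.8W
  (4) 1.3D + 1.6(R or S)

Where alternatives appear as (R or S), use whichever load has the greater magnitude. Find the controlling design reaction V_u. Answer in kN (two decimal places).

574.45 kN

(R or S) → S = 177.18 kN.
(1) 1.4(223.82) = 313.35
(2) 1.2(223.82) + 1.6(166.51) + 0.2(85.43) = 268.58 + 266.42 + 17.09 = 552.09
(3) 1.2(223.82) + 0.8(46.79) = 306.02
(4) 1.3(223.82) + 1.6(177.18) = 574.45
Maximum is from combination 4.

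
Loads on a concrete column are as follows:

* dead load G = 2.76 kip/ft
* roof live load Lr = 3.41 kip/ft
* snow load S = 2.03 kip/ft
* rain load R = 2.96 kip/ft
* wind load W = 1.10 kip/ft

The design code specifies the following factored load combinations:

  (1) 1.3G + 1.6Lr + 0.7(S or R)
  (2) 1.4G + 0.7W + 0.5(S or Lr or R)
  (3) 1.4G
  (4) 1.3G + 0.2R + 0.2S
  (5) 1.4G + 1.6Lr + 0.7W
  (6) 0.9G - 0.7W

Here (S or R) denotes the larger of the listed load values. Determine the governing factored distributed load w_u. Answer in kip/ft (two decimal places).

11.12 kip/ft

(S or R) → R = 2.96 kip/ft; (S or Lr or R) → Lr = 3.41 kip/ft.
(1) 1.3(2.76) + 1.6(3.41) + 0.7(2.96) = 3.59 + 5.46 + 2.07 = 11.12
(2) 1.4(2.76) + 0.7(1.10) + 0.5(3.41) = 3.86 + 0.77 + 1.71 = 6.34
(3) 1.4(2.76) = 3.86
(4) 1.3(2.76) + 0.2(2.96) + 0.2(2.03) = 3.59 + 0.59 + 0.41 = 4.59
(5) 1.4(2.76) + 1.6(3.41) + 0.7(1.10) = 3.86 + 5.46 + 0.77 = 10.09
(6) 0.9(2.76) - 0.7(1.10) = 2.48 - 0.77 = 1.71
Combination 1 governs: w_u = 11.12 kip/ft.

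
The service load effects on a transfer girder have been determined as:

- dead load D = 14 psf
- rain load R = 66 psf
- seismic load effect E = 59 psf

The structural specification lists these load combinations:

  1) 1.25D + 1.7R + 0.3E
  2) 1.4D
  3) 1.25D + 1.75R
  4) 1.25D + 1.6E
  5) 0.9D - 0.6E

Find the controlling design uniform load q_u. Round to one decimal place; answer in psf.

1) 1.25(14) + 1.7(66) + 0.3(59) = 147.4
2) 1.4(14) = 19.6
3) 1.25(14) + 1.75(66) = 133.0
4) 1.25(14) + 1.6(59) = 111.9
5) 0.9(14) - 0.6(59) = -22.8
The controlling combination is 1, giving 147.4 psf.

147.4 psf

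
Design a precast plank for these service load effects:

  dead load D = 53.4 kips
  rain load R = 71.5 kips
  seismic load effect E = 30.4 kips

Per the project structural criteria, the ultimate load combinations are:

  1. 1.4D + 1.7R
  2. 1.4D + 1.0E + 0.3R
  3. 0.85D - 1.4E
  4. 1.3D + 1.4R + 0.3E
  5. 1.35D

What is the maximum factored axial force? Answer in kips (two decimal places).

196.31 kips

1. 1.4(53.4) + 1.7(71.5) = 196.31
2. 1.4(53.4) + 1.0(30.4) + 0.3(71.5) = 126.61
3. 0.85(53.4) - 1.4(30.4) = 2.83
4. 1.3(53.4) + 1.4(71.5) + 0.3(30.4) = 178.64
5. 1.35(53.4) = 72.09
The controlling combination is 1, giving 196.31 kips.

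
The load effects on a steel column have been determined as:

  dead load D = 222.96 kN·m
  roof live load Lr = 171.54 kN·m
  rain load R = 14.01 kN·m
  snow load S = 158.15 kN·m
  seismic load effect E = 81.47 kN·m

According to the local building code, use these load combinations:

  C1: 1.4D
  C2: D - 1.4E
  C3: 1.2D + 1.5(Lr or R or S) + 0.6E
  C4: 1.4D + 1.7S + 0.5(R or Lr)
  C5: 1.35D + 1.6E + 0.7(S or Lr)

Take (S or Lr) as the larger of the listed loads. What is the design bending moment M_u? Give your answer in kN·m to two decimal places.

666.77 kN·m

(Lr or R or S) → Lr = 171.54 kN·m; (R or Lr) → Lr = 171.54 kN·m; (S or Lr) → Lr = 171.54 kN·m.
C1: 1.4(222.96) = 312.14
C2: 1.0(222.96) - 1.4(81.47) = 222.96 - 114.06 = 108.90
C3: 1.2(222.96) + 1.5(171.54) + 0.6(81.47) = 267.55 + 257.31 + 48.88 = 573.74
C4: 1.4(222.96) + 1.7(158.15) + 0.5(171.54) = 312.14 + 268.86 + 85.77 = 666.77
C5: 1.35(222.96) + 1.6(81.47) + 0.7(171.54) = 301.00 + 130.35 + 120.08 = 551.43
The controlling combination is 4, giving 666.77 kN·m.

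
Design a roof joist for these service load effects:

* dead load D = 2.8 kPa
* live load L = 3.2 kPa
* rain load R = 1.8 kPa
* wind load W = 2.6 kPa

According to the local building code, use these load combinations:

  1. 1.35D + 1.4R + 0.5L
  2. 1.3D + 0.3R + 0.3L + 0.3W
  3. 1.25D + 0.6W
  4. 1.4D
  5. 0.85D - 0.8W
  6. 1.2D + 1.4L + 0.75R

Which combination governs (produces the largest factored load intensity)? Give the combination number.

1. 1.35(2.8) + 1.4(1.8) + 0.5(3.2) = 3.8 + 2.5 + 1.6 = 7.9
2. 1.3(2.8) + 0.3(1.8) + 0.3(3.2) + 0.3(2.6) = 3.6 + 0.5 + 1.0 + 0.8 = 5.9
3. 1.25(2.8) + 0.6(2.6) = 3.5 + 1.6 = 5.1
4. 1.4(2.8) = 3.9
5. 0.85(2.8) - 0.8(2.6) = 2.4 - 2.1 = 0.3
6. 1.2(2.8) + 1.4(3.2) + 0.75(1.8) = 9.2
The largest value is 9.2 kPa from combination 6.

Combination 6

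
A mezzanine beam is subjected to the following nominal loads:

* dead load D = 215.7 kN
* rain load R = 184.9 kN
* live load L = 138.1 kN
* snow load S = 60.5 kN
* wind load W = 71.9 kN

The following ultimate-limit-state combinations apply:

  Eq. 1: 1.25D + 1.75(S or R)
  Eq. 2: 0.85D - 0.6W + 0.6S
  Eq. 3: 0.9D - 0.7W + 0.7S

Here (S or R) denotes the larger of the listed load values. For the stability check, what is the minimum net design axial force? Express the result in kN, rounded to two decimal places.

176.51 kN

(S or R) → R = 184.9 kN.
Eq. 1: 1.25(215.7) + 1.75(184.9) = 593.20
Eq. 2: 0.85(215.7) - 0.6(71.9) + 0.6(60.5) = 183.35 - 43.14 + 36.30 = 176.51
Eq. 3: 0.9(215.7) - 0.7(71.9) + 0.7(60.5) = 194.13 - 50.33 + 42.35 = 186.15
Combination 2 gives the minimum: 176.51 kN.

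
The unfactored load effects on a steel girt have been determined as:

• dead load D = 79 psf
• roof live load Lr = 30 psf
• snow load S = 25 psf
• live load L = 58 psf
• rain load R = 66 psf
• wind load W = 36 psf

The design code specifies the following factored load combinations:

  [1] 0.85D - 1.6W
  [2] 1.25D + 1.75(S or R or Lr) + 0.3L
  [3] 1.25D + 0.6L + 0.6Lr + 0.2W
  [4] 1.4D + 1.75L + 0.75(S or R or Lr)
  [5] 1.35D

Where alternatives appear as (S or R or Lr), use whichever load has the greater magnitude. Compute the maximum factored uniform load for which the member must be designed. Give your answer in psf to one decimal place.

(S or R or Lr) → R = 66 psf.
[1] 0.85(79) - 1.6(36) = 67.2 - 57.6 = 9.6
[2] 1.25(79) + 1.75(66) + 0.3(58) = 98.8 + 115.5 + 17.4 = 231.7
[3] 1.25(79) + 0.6(58) + 0.6(30) + 0.2(36) = 98.8 + 34.8 + 18.0 + 7.2 = 158.8
[4] 1.4(79) + 1.75(58) + 0.75(66) = 110.6 + 101.5 + 49.5 = 261.6
[5] 1.35(79) = 106.7
Maximum is from combination 4.

261.6 psf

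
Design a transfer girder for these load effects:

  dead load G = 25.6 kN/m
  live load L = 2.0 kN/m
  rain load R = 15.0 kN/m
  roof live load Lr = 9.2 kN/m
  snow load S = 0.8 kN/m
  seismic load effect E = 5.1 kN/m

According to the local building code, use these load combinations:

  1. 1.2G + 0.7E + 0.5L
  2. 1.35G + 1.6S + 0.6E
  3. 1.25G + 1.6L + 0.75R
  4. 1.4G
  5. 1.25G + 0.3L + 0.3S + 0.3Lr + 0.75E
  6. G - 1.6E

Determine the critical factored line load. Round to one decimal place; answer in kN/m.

1. 1.2(25.6) + 0.7(5.1) + 0.5(2.0) = 30.7 + 3.6 + 1.0 = 35.3
2. 1.35(25.6) + 1.6(0.8) + 0.6(5.1) = 38.9
3. 1.25(25.6) + 1.6(2.0) + 0.75(15.0) = 32.0 + 3.2 + 11.3 = 46.5
4. 1.4(25.6) = 35.8
5. 1.25(25.6) + 0.3(2.0) + 0.3(0.8) + 0.3(9.2) + 0.75(5.1) = 32.0 + 0.6 + 0.2 + 2.8 + 3.8 = 39.4
6. 1.0(25.6) - 1.6(5.1) = 25.6 - 8.2 = 17.4
The controlling combination is 3, giving 46.5 kN/m.

46.5 kN/m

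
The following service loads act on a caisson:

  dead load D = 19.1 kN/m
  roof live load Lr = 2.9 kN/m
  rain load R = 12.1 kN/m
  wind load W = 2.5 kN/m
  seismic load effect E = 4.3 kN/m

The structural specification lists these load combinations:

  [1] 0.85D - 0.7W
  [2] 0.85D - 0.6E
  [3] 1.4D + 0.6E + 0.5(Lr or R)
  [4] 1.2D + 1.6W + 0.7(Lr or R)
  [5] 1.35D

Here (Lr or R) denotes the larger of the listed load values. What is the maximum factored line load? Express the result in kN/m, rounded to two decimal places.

35.39 kN/m

(Lr or R) → R = 12.1 kN/m.
[1] 0.85(19.1) - 0.7(2.5) = 16.24 - 1.75 = 14.49
[2] 0.85(19.1) - 0.6(4.3) = 16.24 - 2.58 = 13.66
[3] 1.4(19.1) + 0.6(4.3) + 0.5(12.1) = 26.74 + 2.58 + 6.05 = 35.37
[4] 1.2(19.1) + 1.6(2.5) + 0.7(12.1) = 22.92 + 4.00 + 8.47 = 35.39
[5] 1.35(19.1) = 25.79
Maximum is from combination 4.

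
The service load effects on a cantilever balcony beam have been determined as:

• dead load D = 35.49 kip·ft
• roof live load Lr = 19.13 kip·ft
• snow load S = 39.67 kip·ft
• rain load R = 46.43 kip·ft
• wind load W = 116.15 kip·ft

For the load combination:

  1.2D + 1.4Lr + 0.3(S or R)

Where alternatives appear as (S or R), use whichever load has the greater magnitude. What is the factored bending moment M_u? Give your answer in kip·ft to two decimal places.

83.30 kip·ft

(S or R) → R = 46.43 kip·ft.
1.2(35.49) + 1.4(19.13) + 0.3(46.43) = 83.30
M_u = 83.30 kip·ft.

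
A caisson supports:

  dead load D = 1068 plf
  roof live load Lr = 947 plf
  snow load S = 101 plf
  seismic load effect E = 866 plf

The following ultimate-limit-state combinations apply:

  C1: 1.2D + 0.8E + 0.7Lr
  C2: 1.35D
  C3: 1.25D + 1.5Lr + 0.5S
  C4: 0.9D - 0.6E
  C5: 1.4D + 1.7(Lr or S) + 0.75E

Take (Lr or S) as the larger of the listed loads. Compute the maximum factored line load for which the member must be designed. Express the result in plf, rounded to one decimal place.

3754.6 plf

(Lr or S) → Lr = 947 plf.
C1: 1.2(1068) + 0.8(866) + 0.7(947) = 2637.3
C2: 1.35(1068) = 1441.8
C3: 1.25(1068) + 1.5(947) + 0.5(101) = 2806.0
C4: 0.9(1068) - 0.6(866) = 441.6
C5: 1.4(1068) + 1.7(947) + 0.75(866) = 3754.6
Combination 5 governs: w_u = 3754.6 plf.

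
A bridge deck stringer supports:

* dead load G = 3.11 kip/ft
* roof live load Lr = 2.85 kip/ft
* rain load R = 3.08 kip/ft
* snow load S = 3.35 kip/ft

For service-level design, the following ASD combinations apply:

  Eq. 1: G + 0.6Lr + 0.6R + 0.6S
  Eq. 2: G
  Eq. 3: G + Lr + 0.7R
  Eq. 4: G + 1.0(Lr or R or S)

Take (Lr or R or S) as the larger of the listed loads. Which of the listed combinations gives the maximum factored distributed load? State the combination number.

(Lr or R or S) → S = 3.35 kip/ft.
Eq. 1: 1.0(3.11) + 0.6(2.85) + 0.6(3.08) + 0.6(3.35) = 3.11 + 1.71 + 1.85 + 2.01 = 8.68
Eq. 2: 1.0(3.11) = 3.11
Eq. 3: 1.0(3.11) + 1.0(2.85) + 0.7(3.08) = 3.11 + 2.85 + 2.16 = 8.12
Eq. 4: 1.0(3.11) + 1.0(3.35) = 3.11 + 3.35 = 6.46
The largest value is 8.68 kip/ft from combination 1.

Combination 1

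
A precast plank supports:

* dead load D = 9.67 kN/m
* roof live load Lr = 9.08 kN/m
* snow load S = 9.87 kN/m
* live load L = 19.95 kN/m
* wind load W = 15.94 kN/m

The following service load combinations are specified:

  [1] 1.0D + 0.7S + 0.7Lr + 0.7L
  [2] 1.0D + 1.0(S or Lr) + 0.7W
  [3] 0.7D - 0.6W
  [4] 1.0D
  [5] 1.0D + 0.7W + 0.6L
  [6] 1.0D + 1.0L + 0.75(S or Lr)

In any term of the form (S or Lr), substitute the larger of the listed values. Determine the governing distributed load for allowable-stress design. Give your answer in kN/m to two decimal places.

(S or Lr) → S = 9.87 kN/m.
[1] 1.0(9.67) + 0.7(9.87) + 0.7(9.08) + 0.7(19.95) = 36.90
[2] 1.0(9.67) + 1.0(9.87) + 0.7(15.94) = 9.67 + 9.87 + 11.16 = 30.70
[3] 0.7(9.67) - 0.6(15.94) = -2.80
[4] 1.0(9.67) = 9.67
[5] 1.0(9.67) + 0.7(15.94) + 0.6(19.95) = 9.67 + 11.16 + 11.97 = 32.80
[6] 1.0(9.67) + 1.0(19.95) + 0.75(9.87) = 9.67 + 19.95 + 7.40 = 37.02
Combination 6 governs: w = 37.02 kN/m.

37.02 kN/m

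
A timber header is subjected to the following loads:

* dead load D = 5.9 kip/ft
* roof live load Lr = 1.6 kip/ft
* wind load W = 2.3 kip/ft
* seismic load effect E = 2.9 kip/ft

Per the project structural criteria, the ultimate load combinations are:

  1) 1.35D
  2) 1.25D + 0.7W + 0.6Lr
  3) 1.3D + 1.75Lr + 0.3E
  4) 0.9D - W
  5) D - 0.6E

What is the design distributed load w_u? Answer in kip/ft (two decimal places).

11.34 kip/ft

1) 1.35(5.9) = 7.97
2) 1.25(5.9) + 0.7(2.3) + 0.6(1.6) = 9.95
3) 1.3(5.9) + 1.75(1.6) + 0.3(2.9) = 11.34
4) 0.9(5.9) - 1.0(2.3) = 3.01
5) 1.0(5.9) - 0.6(2.9) = 4.16
The controlling combination is 3, giving 11.34 kip/ft.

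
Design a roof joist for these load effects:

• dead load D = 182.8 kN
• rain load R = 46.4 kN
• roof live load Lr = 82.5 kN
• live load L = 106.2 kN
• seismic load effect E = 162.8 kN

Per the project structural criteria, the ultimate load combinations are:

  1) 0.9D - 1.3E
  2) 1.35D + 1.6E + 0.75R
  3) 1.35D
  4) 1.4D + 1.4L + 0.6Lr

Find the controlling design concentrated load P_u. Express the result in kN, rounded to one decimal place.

1) 0.9(182.8) - 1.3(162.8) = 164.5 - 211.6 = -47.1
2) 1.35(182.8) + 1.6(162.8) + 0.75(46.4) = 246.8 + 260.5 + 34.8 = 542.1
3) 1.35(182.8) = 246.8
4) 1.4(182.8) + 1.4(106.2) + 0.6(82.5) = 255.9 + 148.7 + 49.5 = 454.1
The controlling combination is 2, giving 542.1 kN.

542.1 kN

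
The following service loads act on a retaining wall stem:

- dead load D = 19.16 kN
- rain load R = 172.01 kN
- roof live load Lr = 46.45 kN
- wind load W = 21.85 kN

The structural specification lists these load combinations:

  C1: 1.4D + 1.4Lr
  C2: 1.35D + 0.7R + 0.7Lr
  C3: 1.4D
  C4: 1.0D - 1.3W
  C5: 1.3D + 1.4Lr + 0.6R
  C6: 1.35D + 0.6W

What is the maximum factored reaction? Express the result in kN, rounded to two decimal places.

193.14 kN

C1: 1.4(19.16) + 1.4(46.45) = 26.82 + 65.03 = 91.85
C2: 1.35(19.16) + 0.7(172.01) + 0.7(46.45) = 178.79
C3: 1.4(19.16) = 26.82
C4: 1.0(19.16) - 1.3(21.85) = 19.16 - 28.41 = -9.25
C5: 1.3(19.16) + 1.4(46.45) + 0.6(172.01) = 193.14
C6: 1.35(19.16) + 0.6(21.85) = 25.87 + 13.11 = 38.98
Combination 5 governs: V_u = 193.14 kN.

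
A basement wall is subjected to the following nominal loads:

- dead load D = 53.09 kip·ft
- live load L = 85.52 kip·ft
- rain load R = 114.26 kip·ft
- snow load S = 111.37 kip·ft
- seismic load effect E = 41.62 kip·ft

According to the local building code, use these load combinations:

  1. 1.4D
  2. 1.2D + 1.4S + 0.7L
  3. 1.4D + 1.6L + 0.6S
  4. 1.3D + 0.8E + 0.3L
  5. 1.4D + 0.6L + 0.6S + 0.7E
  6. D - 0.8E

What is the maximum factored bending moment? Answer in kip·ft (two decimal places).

1. 1.4(53.09) = 74.33
2. 1.2(53.09) + 1.4(111.37) + 0.7(85.52) = 279.49
3. 1.4(53.09) + 1.6(85.52) + 0.6(111.37) = 277.98
4. 1.3(53.09) + 0.8(41.62) + 0.3(85.52) = 127.97
5. 1.4(53.09) + 0.6(85.52) + 0.6(111.37) + 0.7(41.62) = 221.59
6. 1.0(53.09) - 0.8(41.62) = 19.79
Combination 2 governs: M_u = 279.49 kip·ft.

279.49 kip·ft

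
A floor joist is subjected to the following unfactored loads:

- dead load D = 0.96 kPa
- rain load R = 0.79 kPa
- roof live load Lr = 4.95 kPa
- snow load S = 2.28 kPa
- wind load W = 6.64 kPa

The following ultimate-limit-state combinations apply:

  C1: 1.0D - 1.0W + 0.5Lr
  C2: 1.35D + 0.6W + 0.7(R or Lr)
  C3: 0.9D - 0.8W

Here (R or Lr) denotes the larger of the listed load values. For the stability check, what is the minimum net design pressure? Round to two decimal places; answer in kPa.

(R or Lr) → Lr = 4.95 kPa.
C1: 1.0(0.96) - 1.0(6.64) + 0.5(4.95) = -3.21
C2: 1.35(0.96) + 0.6(6.64) + 0.7(4.95) = 8.75
C3: 0.9(0.96) - 0.8(6.64) = -4.45
Combination 3 gives the minimum: -4.45 kPa.

-4.45 kPa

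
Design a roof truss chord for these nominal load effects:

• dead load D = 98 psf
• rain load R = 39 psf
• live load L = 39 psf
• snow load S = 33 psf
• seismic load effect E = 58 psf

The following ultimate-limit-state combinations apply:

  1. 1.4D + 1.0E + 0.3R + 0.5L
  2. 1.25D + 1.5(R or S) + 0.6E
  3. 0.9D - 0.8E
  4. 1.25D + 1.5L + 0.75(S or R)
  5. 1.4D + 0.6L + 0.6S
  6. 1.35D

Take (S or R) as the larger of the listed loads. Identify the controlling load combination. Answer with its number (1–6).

Combination 1

(R or S) → R = 39 psf; (S or R) → R = 39 psf.
1. 1.4(98) + 1.0(58) + 0.3(39) + 0.5(39) = 137.20 + 58.00 + 11.70 + 19.50 = 226.40
2. 1.25(98) + 1.5(39) + 0.6(58) = 122.50 + 58.50 + 34.80 = 215.80
3. 0.9(98) - 0.8(58) = 88.20 - 46.40 = 41.80
4. 1.25(98) + 1.5(39) + 0.75(39) = 122.50 + 58.50 + 29.25 = 210.25
5. 1.4(98) + 0.6(39) + 0.6(33) = 137.20 + 23.40 + 19.80 = 180.40
6. 1.35(98) = 132.30
The largest value is 226.40 psf from combination 1.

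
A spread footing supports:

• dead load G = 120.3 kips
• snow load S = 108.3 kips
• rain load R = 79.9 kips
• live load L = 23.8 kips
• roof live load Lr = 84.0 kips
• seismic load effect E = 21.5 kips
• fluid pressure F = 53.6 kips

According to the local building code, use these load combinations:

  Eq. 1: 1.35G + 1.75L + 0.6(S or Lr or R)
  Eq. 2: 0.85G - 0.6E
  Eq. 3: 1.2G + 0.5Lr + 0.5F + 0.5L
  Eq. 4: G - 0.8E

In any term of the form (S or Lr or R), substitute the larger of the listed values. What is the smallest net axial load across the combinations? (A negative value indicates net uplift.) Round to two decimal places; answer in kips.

89.36 kips

(S or Lr or R) → S = 108.3 kips.
Eq. 1: 1.35(120.3) + 1.75(23.8) + 0.6(108.3) = 162.41 + 41.65 + 64.98 = 269.04
Eq. 2: 0.85(120.3) - 0.6(21.5) = 102.26 - 12.90 = 89.36
Eq. 3: 1.2(120.3) + 0.5(84.0) + 0.5(53.6) + 0.5(23.8) = 144.36 + 42.00 + 26.80 + 11.90 = 225.06
Eq. 4: 1.0(120.3) - 0.8(21.5) = 120.30 - 17.20 = 103.10
Combination 2 gives the minimum: 89.36 kips.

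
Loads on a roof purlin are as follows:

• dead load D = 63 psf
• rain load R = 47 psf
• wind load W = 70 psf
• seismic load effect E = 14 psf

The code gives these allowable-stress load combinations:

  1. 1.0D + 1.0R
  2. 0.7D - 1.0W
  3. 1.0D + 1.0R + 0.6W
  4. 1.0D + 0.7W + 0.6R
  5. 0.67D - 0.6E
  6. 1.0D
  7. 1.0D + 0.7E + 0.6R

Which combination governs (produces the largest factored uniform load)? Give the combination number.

1. 1.0(63) + 1.0(47) = 63.00 + 47.00 = 110.00
2. 0.7(63) - 1.0(70) = 44.10 - 70.00 = -25.90
3. 1.0(63) + 1.0(47) + 0.6(70) = 63.00 + 47.00 + 42.00 = 152.00
4. 1.0(63) + 0.7(70) + 0.6(47) = 63.00 + 49.00 + 28.20 = 140.20
5. 0.67(63) - 0.6(14) = 42.21 - 8.40 = 33.81
6. 1.0(63) = 63.00
7. 1.0(63) + 0.7(14) + 0.6(47) = 63.00 + 9.80 + 28.20 = 101.00
The largest value is 152.00 psf from combination 3.

Combination 3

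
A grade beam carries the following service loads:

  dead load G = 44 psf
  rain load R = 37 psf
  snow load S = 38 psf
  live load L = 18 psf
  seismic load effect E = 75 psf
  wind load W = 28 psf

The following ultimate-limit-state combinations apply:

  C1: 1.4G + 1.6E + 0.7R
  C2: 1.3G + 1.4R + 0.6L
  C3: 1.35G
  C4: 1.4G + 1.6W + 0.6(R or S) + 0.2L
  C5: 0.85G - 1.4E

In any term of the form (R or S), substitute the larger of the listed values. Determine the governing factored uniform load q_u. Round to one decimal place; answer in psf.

207.5 psf

(R or S) → S = 38 psf.
C1: 1.4(44) + 1.6(75) + 0.7(37) = 207.5
C2: 1.3(44) + 1.4(37) + 0.6(18) = 119.8
C3: 1.35(44) = 59.4
C4: 1.4(44) + 1.6(28) + 0.6(38) + 0.2(18) = 132.8
C5: 0.85(44) - 1.4(75) = -67.6
The controlling combination is 1, giving 207.5 psf.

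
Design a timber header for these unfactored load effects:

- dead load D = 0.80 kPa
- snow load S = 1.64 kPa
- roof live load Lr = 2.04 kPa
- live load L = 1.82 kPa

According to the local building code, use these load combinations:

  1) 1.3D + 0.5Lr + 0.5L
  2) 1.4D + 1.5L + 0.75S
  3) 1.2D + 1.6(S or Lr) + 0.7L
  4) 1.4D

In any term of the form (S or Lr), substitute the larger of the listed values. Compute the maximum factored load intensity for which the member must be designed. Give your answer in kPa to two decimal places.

(S or Lr) → Lr = 2.04 kPa.
1) 1.3(0.80) + 0.5(2.04) + 0.5(1.82) = 1.04 + 1.02 + 0.91 = 2.97
2) 1.4(0.80) + 1.5(1.82) + 0.75(1.64) = 1.12 + 2.73 + 1.23 = 5.08
3) 1.2(0.80) + 1.6(2.04) + 0.7(1.82) = 5.50
4) 1.4(0.80) = 1.12
Combination 3 governs: q_u = 5.50 kPa.

5.50 kPa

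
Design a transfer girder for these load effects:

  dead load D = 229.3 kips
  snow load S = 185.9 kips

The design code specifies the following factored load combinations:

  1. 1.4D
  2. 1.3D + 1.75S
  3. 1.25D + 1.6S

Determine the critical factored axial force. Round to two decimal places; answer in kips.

1. 1.4(229.3) = 321.02
2. 1.3(229.3) + 1.75(185.9) = 623.42
3. 1.25(229.3) + 1.6(185.9) = 584.07
Combination 2 governs: P_u = 623.42 kips.

623.42 kips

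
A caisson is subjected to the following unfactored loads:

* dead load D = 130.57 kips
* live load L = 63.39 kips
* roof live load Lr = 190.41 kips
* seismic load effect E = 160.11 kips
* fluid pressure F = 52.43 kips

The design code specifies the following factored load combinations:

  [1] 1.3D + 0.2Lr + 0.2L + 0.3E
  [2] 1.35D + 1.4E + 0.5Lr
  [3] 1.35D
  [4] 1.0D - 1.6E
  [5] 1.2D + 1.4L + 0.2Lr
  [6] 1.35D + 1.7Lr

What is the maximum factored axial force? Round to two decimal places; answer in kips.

[1] 1.3(130.57) + 0.2(190.41) + 0.2(63.39) + 0.3(160.11) = 169.74 + 38.08 + 12.68 + 48.03 = 268.53
[2] 1.35(130.57) + 1.4(160.11) + 0.5(190.41) = 176.27 + 224.15 + 95.21 = 495.63
[3] 1.35(130.57) = 176.27
[4] 1.0(130.57) - 1.6(160.11) = 130.57 - 256.18 = -125.61
[5] 1.2(130.57) + 1.4(63.39) + 0.2(190.41) = 156.68 + 88.75 + 38.08 = 283.51
[6] 1.35(130.57) + 1.7(190.41) = 176.27 + 323.70 = 499.97
Combination 6 governs: P_u = 499.97 kips.

499.97 kips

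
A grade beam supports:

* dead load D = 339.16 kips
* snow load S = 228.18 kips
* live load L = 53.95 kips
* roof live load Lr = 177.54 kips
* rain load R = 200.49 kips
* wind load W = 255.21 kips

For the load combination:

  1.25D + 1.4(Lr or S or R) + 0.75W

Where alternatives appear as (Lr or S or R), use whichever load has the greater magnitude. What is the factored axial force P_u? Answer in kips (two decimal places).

(Lr or S or R) → S = 228.18 kips.
1.25(339.16) + 1.4(228.18) + 0.75(255.21) = 934.81
P_u = 934.81 kips.

934.81 kips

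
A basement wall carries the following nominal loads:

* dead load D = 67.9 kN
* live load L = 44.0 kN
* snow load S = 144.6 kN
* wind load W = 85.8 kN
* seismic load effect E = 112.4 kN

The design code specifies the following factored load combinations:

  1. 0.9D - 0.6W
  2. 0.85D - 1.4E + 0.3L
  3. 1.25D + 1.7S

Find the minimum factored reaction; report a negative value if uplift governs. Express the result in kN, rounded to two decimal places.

1. 0.9(67.9) - 0.6(85.8) = 61.11 - 51.48 = 9.63
2. 0.85(67.9) - 1.4(112.4) + 0.3(44.0) = -86.45
3. 1.25(67.9) + 1.7(144.6) = 84.88 + 245.82 = 330.70
Combination 2 gives the minimum: -86.45 kN.

-86.45 kN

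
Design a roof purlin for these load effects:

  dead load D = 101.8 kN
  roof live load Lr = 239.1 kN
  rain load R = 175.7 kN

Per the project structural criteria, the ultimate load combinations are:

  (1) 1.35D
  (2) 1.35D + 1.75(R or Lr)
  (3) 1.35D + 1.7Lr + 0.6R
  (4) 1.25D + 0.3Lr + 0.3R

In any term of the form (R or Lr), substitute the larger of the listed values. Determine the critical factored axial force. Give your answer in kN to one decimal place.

(R or Lr) → Lr = 239.1 kN.
(1) 1.35(101.8) = 137.4
(2) 1.35(101.8) + 1.75(239.1) = 555.9
(3) 1.35(101.8) + 1.7(239.1) + 0.6(175.7) = 649.3
(4) 1.25(101.8) + 0.3(239.1) + 0.3(175.7) = 251.7
Combination 3 governs: N_u = 649.3 kN.

649.3 kN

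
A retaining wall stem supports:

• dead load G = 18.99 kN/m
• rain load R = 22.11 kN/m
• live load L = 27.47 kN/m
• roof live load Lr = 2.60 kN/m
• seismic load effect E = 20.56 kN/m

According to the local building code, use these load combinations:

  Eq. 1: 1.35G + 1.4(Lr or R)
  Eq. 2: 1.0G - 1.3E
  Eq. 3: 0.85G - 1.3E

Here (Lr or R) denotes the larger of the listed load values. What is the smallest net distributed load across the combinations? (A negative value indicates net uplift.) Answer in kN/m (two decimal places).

(Lr or R) → R = 22.11 kN/m.
Eq. 1: 1.35(18.99) + 1.4(22.11) = 56.59
Eq. 2: 1.0(18.99) - 1.3(20.56) = -7.74
Eq. 3: 0.85(18.99) - 1.3(20.56) = -10.59
Combination 3 gives the minimum: -10.59 kN/m.

-10.59 kN/m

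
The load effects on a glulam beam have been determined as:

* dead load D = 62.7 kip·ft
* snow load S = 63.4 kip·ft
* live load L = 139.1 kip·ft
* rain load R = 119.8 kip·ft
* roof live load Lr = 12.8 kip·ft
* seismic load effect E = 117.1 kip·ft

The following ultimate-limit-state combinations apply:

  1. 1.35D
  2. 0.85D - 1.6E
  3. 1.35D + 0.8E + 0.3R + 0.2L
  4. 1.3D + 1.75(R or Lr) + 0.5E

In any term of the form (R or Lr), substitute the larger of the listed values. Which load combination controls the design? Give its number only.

(R or Lr) → R = 119.8 kip·ft.
1. 1.35(62.7) = 84.65
2. 0.85(62.7) - 1.6(117.1) = -134.07
3. 1.35(62.7) + 0.8(117.1) + 0.3(119.8) + 0.2(139.1) = 84.65 + 93.68 + 35.94 + 27.82 = 242.09
4. 1.3(62.7) + 1.75(119.8) + 0.5(117.1) = 81.51 + 209.65 + 58.55 = 349.71
The largest value is 349.71 kip·ft from combination 4.

Combination 4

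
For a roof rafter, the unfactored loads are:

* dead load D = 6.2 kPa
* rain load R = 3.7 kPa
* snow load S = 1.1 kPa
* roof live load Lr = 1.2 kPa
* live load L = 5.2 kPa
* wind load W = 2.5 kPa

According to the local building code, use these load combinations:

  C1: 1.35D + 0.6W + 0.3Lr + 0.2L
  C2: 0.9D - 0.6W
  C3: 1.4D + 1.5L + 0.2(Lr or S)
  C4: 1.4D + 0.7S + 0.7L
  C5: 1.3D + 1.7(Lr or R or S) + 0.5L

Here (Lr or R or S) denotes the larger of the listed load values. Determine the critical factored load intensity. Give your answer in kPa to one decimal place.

(Lr or S) → Lr = 1.2 kPa; (Lr or R or S) → R = 3.7 kPa.
C1: 1.35(6.2) + 0.6(2.5) + 0.3(1.2) + 0.2(5.2) = 8.4 + 1.5 + 0.4 + 1.0 = 11.3
C2: 0.9(6.2) - 0.6(2.5) = 5.6 - 1.5 = 4.1
C3: 1.4(6.2) + 1.5(5.2) + 0.2(1.2) = 8.7 + 7.8 + 0.2 = 16.7
C4: 1.4(6.2) + 0.7(1.1) + 0.7(5.2) = 8.7 + 0.8 + 3.6 = 13.1
C5: 1.3(6.2) + 1.7(3.7) + 0.5(5.2) = 8.1 + 6.3 + 2.6 = 17.0
Maximum is from combination 5.

17.0 kPa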